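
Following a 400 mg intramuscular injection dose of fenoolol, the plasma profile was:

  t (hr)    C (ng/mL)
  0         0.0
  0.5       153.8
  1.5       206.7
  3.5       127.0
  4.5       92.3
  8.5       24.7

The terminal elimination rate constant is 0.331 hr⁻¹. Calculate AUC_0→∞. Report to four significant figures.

Trapezoidal AUC_0→8.5:
  [0→0.5]: (0.0+153.8)/2 × 0.5 = 38.45
  [0.5→1.5]: (153.8+206.7)/2 × 1 = 180.25
  [1.5→3.5]: (206.7+127.0)/2 × 2 = 333.7
  [3.5→4.5]: (127.0+92.3)/2 × 1 = 109.65
  [4.5→8.5]: (92.3+24.7)/2 × 4 = 234.0
  Sum = 896.05 ng/mL·hr
Extrapolated tail: C_last / k_e = 24.7 / 0.331 = 74.622
AUC_0→∞ = 896.05 + 74.622 = 970.672 ng/mL·hr

AUC = 970.7 ng/mL·hr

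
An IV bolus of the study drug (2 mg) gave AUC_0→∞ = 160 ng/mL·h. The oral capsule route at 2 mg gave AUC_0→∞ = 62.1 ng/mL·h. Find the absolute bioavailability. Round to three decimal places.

F = (AUC_ev / D_ev) / (AUC_iv / D_iv)
  = (62.1/2) / (160/2)
  = 31.05 / 80 = 0.3881

F = 0.388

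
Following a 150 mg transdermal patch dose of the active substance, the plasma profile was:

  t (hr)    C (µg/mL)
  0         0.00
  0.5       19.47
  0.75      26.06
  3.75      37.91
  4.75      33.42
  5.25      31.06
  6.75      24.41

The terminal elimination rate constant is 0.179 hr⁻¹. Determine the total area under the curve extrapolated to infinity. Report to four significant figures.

Trapezoidal AUC_0→6.75:
  [0→0.5]: (0.00+19.47)/2 × 0.5 = 4.8675
  [0.5→0.75]: (19.47+26.06)/2 × 0.25 = 5.69125
  [0.75→3.75]: (26.06+37.91)/2 × 3 = 95.955
  [3.75→4.75]: (37.91+33.42)/2 × 1 = 35.665
  [4.75→5.25]: (33.42+31.06)/2 × 0.5 = 16.12
  [5.25→6.75]: (31.06+24.41)/2 × 1.5 = 41.6025
  Sum = 199.90125 µg/mL·hr
Extrapolated tail: C_last / k_e = 24.41 / 0.179 = 136.369
AUC_0→∞ = 199.90125 + 136.369 = 336.27025 µg/mL·hr

AUC = 336.3 µg/mL·hr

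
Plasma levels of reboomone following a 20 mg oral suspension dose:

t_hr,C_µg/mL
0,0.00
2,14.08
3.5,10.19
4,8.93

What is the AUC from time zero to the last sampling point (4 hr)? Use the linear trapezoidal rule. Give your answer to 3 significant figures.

AUC = 37.1 µg/mL·hr

Trapezoidal AUC_0→4:
  [0→2]: (0.00+14.08)/2 × 2 = 14.08
  [2→3.5]: (14.08+10.19)/2 × 1.5 = 18.2025
  [3.5→4]: (10.19+8.93)/2 × 0.5 = 4.78
  Sum = 37.0625 µg/mL·hr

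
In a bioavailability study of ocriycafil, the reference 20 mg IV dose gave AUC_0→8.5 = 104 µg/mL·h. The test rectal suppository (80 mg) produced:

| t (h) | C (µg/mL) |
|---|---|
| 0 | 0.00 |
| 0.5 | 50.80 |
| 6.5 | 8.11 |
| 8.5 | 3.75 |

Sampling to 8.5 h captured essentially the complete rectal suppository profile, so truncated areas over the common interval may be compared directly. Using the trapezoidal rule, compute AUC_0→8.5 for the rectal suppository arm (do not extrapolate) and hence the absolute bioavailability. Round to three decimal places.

Trapezoidal AUC_0→8.5 (rectal suppository):
  [0→0.5]: (0.00+50.80)/2 × 0.5 = 12.7
  [0.5→6.5]: (50.80+8.11)/2 × 6 = 176.73
  [6.5→8.5]: (8.11+3.75)/2 × 2 = 11.86
  Sum = 201.29 µg/mL·h
F = (AUC_ev/D_ev)/(AUC_iv/D_iv) = (201.29/80)/(104/20) = 2.516125/5.2 = 0.4839

F = 0.484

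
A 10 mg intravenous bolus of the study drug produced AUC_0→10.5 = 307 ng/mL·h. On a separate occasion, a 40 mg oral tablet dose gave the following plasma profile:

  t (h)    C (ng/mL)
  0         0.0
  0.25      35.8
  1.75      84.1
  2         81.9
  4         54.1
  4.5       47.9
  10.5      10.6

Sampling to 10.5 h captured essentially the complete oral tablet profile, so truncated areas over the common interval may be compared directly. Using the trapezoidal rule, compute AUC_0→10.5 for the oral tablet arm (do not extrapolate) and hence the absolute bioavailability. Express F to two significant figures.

F = 0.37

Trapezoidal AUC_0→10.5 (oral tablet):
  [0→0.25]: (0.0+35.8)/2 × 0.25 = 4.475
  [0.25→1.75]: (35.8+84.1)/2 × 1.5 = 89.925
  [1.75→2]: (84.1+81.9)/2 × 0.25 = 20.75
  [2→4]: (81.9+54.1)/2 × 2 = 136.0
  [4→4.5]: (54.1+47.9)/2 × 0.5 = 25.5
  [4.5→10.5]: (47.9+10.6)/2 × 6 = 175.5
  Sum = 452.15 ng/mL·h
F = (AUC_ev/D_ev)/(AUC_iv/D_iv) = (452.15/40)/(307/10) = 11.30375/30.7 = 0.3682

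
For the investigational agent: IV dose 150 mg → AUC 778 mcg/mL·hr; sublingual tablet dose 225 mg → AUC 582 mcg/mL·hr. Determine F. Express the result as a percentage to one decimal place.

F = (AUC_ev / D_ev) / (AUC_iv / D_iv)
  = (582/225) / (778/150)
  = 2.58667 / 5.18667 = 0.4987
  = 49.87%

F = 49.9%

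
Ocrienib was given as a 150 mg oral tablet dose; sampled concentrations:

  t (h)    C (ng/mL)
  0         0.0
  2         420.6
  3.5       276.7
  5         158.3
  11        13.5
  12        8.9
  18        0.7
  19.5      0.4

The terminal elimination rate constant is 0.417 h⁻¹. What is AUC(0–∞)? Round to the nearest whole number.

AUC = 1827 ng/mL·h

Trapezoidal AUC_0→19.5:
  [0→2]: (0.0+420.6)/2 × 2 = 420.6
  [2→3.5]: (420.6+276.7)/2 × 1.5 = 522.975
  [3.5→5]: (276.7+158.3)/2 × 1.5 = 326.25
  [5→11]: (158.3+13.5)/2 × 6 = 515.4
  [11→12]: (13.5+8.9)/2 × 1 = 11.2
  [12→18]: (8.9+0.7)/2 × 6 = 28.8
  [18→19.5]: (0.7+0.4)/2 × 1.5 = 0.825
  Sum = 1826.05 ng/mL·h
Extrapolated tail: C_last / k_e = 0.4 / 0.417 = 0.959
AUC_0→∞ = 1826.05 + 0.959 = 1827.009 ng/mL·h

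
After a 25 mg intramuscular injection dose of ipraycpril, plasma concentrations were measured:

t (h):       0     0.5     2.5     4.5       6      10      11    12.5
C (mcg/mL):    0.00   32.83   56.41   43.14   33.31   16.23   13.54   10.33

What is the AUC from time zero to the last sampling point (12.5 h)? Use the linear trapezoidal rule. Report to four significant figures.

AUC = 386.2 mcg/mL·h

Trapezoidal AUC_0→12.5:
  [0→0.5]: (0.00+32.83)/2 × 0.5 = 8.2075
  [0.5→2.5]: (32.83+56.41)/2 × 2 = 89.24
  [2.5→4.5]: (56.41+43.14)/2 × 2 = 99.55
  [4.5→6]: (43.14+33.31)/2 × 1.5 = 57.3375
  [6→10]: (33.31+16.23)/2 × 4 = 99.08
  [10→11]: (16.23+13.54)/2 × 1 = 14.885
  [11→12.5]: (13.54+10.33)/2 × 1.5 = 17.9025
  Sum = 386.2025 mcg/mL·h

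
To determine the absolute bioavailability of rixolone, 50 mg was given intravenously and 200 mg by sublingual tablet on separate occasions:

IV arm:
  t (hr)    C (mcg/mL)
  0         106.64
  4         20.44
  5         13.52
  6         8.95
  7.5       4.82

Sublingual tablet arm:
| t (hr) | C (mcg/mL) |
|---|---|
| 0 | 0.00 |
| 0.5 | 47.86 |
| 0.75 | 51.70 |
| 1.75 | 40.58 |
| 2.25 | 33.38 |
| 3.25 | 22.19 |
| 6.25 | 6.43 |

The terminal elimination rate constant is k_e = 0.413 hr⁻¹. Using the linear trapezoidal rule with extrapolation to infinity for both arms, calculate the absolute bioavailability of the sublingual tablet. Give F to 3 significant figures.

F = 0.144

Trapezoidal AUC_0→7.5 (IV):
  [0→4]: (106.64+20.44)/2 × 4 = 254.16
  [4→5]: (20.44+13.52)/2 × 1 = 16.98
  [5→6]: (13.52+8.95)/2 × 1 = 11.235
  [6→7.5]: (8.95+4.82)/2 × 1.5 = 10.3275
  Sum = 292.7025 mcg/mL·hr
IV tail: 4.82/0.413 = 11.671; AUC_iv,0→∞ = 292.7025 + 11.671 = 304.3735 mcg/mL·hr
Trapezoidal AUC_0→6.25 (sublingual tablet):
  [0→0.5]: (0.00+47.86)/2 × 0.5 = 11.965
  [0.5→0.75]: (47.86+51.70)/2 × 0.25 = 12.445
  [0.75→1.75]: (51.70+40.58)/2 × 1 = 46.14
  [1.75→2.25]: (40.58+33.38)/2 × 0.5 = 18.49
  [2.25→3.25]: (33.38+22.19)/2 × 1 = 27.785
  [3.25→6.25]: (22.19+6.43)/2 × 3 = 42.93
  Sum = 159.755 mcg/mL·hr
sublingual tablet tail: 6.43/0.413 = 15.569; AUC_ev,0→∞ = 159.755 + 15.569 = 175.324 mcg/mL·hr
F = (AUC_ev/D_ev)/(AUC_iv/D_iv) = (175.324/200)/(304.3735/50) = 0.87662/6.08747 = 0.1440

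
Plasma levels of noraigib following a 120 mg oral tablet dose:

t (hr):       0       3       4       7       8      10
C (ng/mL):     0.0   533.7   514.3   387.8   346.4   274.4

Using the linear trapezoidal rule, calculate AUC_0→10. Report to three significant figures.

AUC = 3670 ng/mL·hr

Trapezoidal AUC_0→10:
  [0→3]: (0.0+533.7)/2 × 3 = 800.55
  [3→4]: (533.7+514.3)/2 × 1 = 524.0
  [4→7]: (514.3+387.8)/2 × 3 = 1353.15
  [7→8]: (387.8+346.4)/2 × 1 = 367.1
  [8→10]: (346.4+274.4)/2 × 2 = 620.8
  Sum = 3665.6 ng/mL·hr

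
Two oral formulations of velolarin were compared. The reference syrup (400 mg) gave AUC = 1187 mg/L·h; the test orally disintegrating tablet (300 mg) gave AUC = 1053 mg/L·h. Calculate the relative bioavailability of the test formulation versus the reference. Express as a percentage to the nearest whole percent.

F_rel = (AUC_test/D_test) / (AUC_ref/D_ref)
      = (1053/300) / (1187/400)
      = 3.51 / 2.9675 = 1.1828 = 118.28%

F_rel = 118%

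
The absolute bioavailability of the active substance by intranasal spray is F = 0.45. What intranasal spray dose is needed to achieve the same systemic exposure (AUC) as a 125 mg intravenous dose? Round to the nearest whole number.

For equal systemic exposure: F × D_ev = D_iv
D_ev = D_iv / F = 125 / 0.45 = 277.778 mg

D_intranasal = 278 mg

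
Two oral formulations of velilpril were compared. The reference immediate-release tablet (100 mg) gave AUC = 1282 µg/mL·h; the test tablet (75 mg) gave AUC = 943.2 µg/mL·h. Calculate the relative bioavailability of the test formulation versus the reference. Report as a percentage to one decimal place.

F_rel = 98.1%

F_rel = (AUC_test/D_test) / (AUC_ref/D_ref)
      = (943.2/75) / (1282/100)
      = 12.576 / 12.82 = 0.9810 = 98.10%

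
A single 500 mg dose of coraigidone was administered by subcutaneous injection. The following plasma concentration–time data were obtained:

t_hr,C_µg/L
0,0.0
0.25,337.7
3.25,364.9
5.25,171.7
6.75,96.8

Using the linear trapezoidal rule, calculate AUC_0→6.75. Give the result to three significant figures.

Trapezoidal AUC_0→6.75:
  [0→0.25]: (0.0+337.7)/2 × 0.25 = 42.2125
  [0.25→3.25]: (337.7+364.9)/2 × 3 = 1053.9
  [3.25→5.25]: (364.9+171.7)/2 × 2 = 536.6
  [5.25→6.75]: (171.7+96.8)/2 × 1.5 = 201.375
  Sum = 1834.0875 µg/L·hr

AUC = 1830 µg/L·hr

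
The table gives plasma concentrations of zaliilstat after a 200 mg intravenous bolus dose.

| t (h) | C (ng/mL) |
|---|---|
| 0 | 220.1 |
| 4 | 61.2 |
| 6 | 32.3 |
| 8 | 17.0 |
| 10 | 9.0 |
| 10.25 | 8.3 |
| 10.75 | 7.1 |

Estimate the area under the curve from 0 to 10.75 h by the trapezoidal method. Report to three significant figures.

AUC = 737 ng/mL·h

Trapezoidal AUC_0→10.75:
  [0→4]: (220.1+61.2)/2 × 4 = 562.6
  [4→6]: (61.2+32.3)/2 × 2 = 93.5
  [6→8]: (32.3+17.0)/2 × 2 = 49.3
  [8→10]: (17.0+9.0)/2 × 2 = 26.0
  [10→10.25]: (9.0+8.3)/2 × 0.25 = 2.1625
  [10.25→10.75]: (8.3+7.1)/2 × 0.5 = 3.85
  Sum = 737.4125 ng/mL·h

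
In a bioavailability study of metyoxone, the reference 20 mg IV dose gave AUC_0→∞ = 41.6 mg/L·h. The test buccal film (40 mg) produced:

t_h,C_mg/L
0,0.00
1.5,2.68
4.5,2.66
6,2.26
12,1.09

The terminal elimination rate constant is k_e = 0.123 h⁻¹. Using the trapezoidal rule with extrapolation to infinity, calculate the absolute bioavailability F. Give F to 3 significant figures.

Trapezoidal AUC_0→12 (buccal film):
  [0→1.5]: (0.00+2.68)/2 × 1.5 = 2.01
  [1.5→4.5]: (2.68+2.66)/2 × 3 = 8.01
  [4.5→6]: (2.66+2.26)/2 × 1.5 = 3.69
  [6→12]: (2.26+1.09)/2 × 6 = 10.05
  Sum = 23.76 mg/L·h
Tail: C_last/k_e = 1.09/0.123 = 8.862
AUC_0→∞ (buccal film) = 23.76 + 8.862 = 32.622 mg/L·h
F = (AUC_ev/D_ev)/(AUC_iv/D_iv) = (32.622/40)/(41.6/20) = 0.81555/2.08 = 0.3921

F = 0.392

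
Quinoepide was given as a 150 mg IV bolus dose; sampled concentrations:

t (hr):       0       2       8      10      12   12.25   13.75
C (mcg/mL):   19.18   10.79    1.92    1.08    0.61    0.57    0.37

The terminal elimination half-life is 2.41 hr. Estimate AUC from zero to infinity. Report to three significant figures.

AUC = 74.9 mcg/mL·hr

Trapezoidal AUC_0→13.75:
  [0→2]: (19.18+10.79)/2 × 2 = 29.97
  [2→8]: (10.79+1.92)/2 × 6 = 38.13
  [8→10]: (1.92+1.08)/2 × 2 = 3.0
  [10→12]: (1.08+0.61)/2 × 2 = 1.69
  [12→12.25]: (0.61+0.57)/2 × 0.25 = 0.1475
  [12.25→13.75]: (0.57+0.37)/2 × 1.5 = 0.705
  Sum = 73.6425 mcg/mL·hr
k_e = ln2 / t½ = 0.693147 / 2.41 = 0.2876 hr^-1
Extrapolated tail: C_last / k_e = 0.37 / 0.2876 = 1.287
AUC_0→∞ = 73.6425 + 1.287 = 74.9295 mcg/mL·hr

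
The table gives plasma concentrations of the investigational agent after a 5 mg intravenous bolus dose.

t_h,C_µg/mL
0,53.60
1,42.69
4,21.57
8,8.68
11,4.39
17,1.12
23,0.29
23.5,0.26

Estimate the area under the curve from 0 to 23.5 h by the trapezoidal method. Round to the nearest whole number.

AUC = 246 µg/mL·h

Trapezoidal AUC_0→23.5:
  [0→1]: (53.60+42.69)/2 × 1 = 48.145
  [1→4]: (42.69+21.57)/2 × 3 = 96.39
  [4→8]: (21.57+8.68)/2 × 4 = 60.5
  [8→11]: (8.68+4.39)/2 × 3 = 19.605
  [11→17]: (4.39+1.12)/2 × 6 = 16.53
  [17→23]: (1.12+0.29)/2 × 6 = 4.23
  [23→23.5]: (0.29+0.26)/2 × 0.5 = 0.1375
  Sum = 245.5375 µg/mL·h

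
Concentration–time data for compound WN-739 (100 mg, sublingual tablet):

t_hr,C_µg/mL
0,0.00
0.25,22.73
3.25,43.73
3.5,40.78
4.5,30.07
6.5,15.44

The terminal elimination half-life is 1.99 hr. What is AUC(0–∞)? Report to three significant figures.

AUC = 238 µg/mL·hr

Trapezoidal AUC_0→6.5:
  [0→0.25]: (0.00+22.73)/2 × 0.25 = 2.84125
  [0.25→3.25]: (22.73+43.73)/2 × 3 = 99.69
  [3.25→3.5]: (43.73+40.78)/2 × 0.25 = 10.56375
  [3.5→4.5]: (40.78+30.07)/2 × 1 = 35.425
  [4.5→6.5]: (30.07+15.44)/2 × 2 = 45.51
  Sum = 194.03 µg/mL·hr
k_e = ln2 / t½ = 0.693147 / 1.99 = 0.3483 hr^-1
Extrapolated tail: C_last / k_e = 15.44 / 0.3483 = 44.330
AUC_0→∞ = 194.03 + 44.330 = 238.36 µg/mL·hr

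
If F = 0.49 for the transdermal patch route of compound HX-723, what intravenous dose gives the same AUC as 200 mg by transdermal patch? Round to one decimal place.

Systemic exposure from an extravascular dose = F × D_ev, so the equivalent IV dose is F × D_ev.
D_iv = F × D_ev = 0.49 × 200 = 98 mg

D_iv = 98.0 mg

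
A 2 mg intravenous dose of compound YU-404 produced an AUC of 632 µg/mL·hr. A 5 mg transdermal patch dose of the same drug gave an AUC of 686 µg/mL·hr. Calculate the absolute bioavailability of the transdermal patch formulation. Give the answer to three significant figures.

F = 0.434

F = (AUC_ev / D_ev) / (AUC_iv / D_iv)
  = (686/5) / (632/2)
  = 137.2 / 316 = 0.4342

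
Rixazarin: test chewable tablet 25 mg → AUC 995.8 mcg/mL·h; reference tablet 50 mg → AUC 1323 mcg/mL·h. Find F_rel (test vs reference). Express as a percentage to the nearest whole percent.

F_rel = 151%

F_rel = (AUC_test/D_test) / (AUC_ref/D_ref)
      = (995.8/25) / (1323/50)
      = 39.832 / 26.46 = 1.5054 = 150.54%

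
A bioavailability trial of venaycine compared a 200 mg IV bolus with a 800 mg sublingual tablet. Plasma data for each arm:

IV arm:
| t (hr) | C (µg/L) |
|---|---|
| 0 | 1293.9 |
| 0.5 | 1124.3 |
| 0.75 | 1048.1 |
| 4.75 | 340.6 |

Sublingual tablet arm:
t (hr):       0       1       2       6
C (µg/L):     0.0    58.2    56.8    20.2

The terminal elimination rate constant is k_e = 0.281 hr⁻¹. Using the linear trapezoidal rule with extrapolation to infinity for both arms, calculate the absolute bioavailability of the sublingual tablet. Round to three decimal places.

F = 0.016

Trapezoidal AUC_0→4.75 (IV):
  [0→0.5]: (1293.9+1124.3)/2 × 0.5 = 604.55
  [0.5→0.75]: (1124.3+1048.1)/2 × 0.25 = 271.55
  [0.75→4.75]: (1048.1+340.6)/2 × 4 = 2777.4
  Sum = 3653.5 µg/L·hr
IV tail: 340.6/0.281 = 1212.100; AUC_iv,0→∞ = 3653.5 + 1212.100 = 4865.6 µg/L·hr
Trapezoidal AUC_0→6 (sublingual tablet):
  [0→1]: (0.0+58.2)/2 × 1 = 29.1
  [1→2]: (58.2+56.8)/2 × 1 = 57.5
  [2→6]: (56.8+20.2)/2 × 4 = 154.0
  Sum = 240.6 µg/L·hr
sublingual tablet tail: 20.2/0.281 = 71.886; AUC_ev,0→∞ = 240.6 + 71.886 = 312.486 µg/L·hr
F = (AUC_ev/D_ev)/(AUC_iv/D_iv) = (312.486/800)/(4865.6/200) = 0.3906075/24.328 = 0.0161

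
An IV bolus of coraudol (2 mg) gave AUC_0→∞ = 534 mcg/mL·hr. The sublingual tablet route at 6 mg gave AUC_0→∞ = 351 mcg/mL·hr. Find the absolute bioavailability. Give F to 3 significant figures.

F = (AUC_ev / D_ev) / (AUC_iv / D_iv)
  = (351/6) / (534/2)
  = 58.5 / 267 = 0.2191

F = 0.219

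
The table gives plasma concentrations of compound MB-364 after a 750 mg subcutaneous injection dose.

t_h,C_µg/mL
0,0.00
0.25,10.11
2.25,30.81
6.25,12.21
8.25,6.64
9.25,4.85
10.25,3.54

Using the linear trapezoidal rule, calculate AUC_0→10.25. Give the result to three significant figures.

AUC = 157 µg/mL·h

Trapezoidal AUC_0→10.25:
  [0→0.25]: (0.00+10.11)/2 × 0.25 = 1.26375
  [0.25→2.25]: (10.11+30.81)/2 × 2 = 40.92
  [2.25→6.25]: (30.81+12.21)/2 × 4 = 86.04
  [6.25→8.25]: (12.21+6.64)/2 × 2 = 18.85
  [8.25→9.25]: (6.64+4.85)/2 × 1 = 5.745
  [9.25→10.25]: (4.85+3.54)/2 × 1 = 4.195
  Sum = 157.01375 µg/mL·h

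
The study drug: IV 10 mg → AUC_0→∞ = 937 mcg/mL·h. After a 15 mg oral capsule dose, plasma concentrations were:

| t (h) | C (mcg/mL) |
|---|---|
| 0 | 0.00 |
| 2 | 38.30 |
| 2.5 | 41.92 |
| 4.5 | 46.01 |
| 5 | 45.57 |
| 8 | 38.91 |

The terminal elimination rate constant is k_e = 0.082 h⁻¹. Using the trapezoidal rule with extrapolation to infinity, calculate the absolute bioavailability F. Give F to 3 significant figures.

F = 0.548

Trapezoidal AUC_0→8 (oral capsule):
  [0→2]: (0.00+38.30)/2 × 2 = 38.3
  [2→2.5]: (38.30+41.92)/2 × 0.5 = 20.055
  [2.5→4.5]: (41.92+46.01)/2 × 2 = 87.93
  [4.5→5]: (46.01+45.57)/2 × 0.5 = 22.895
  [5→8]: (45.57+38.91)/2 × 3 = 126.72
  Sum = 295.9 mcg/mL·h
Tail: C_last/k_e = 38.91/0.082 = 474.512
AUC_0→∞ (oral capsule) = 295.9 + 474.512 = 770.412 mcg/mL·h
F = (AUC_ev/D_ev)/(AUC_iv/D_iv) = (770.412/15)/(937/10) = 51.3608/93.7 = 0.5481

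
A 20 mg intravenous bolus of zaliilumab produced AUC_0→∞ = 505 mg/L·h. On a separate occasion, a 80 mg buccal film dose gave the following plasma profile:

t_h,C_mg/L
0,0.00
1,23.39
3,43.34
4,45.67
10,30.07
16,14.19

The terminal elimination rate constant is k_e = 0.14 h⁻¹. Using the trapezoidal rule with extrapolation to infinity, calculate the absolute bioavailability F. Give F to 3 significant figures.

F = 0.289

Trapezoidal AUC_0→16 (buccal film):
  [0→1]: (0.00+23.39)/2 × 1 = 11.695
  [1→3]: (23.39+43.34)/2 × 2 = 66.73
  [3→4]: (43.34+45.67)/2 × 1 = 44.505
  [4→10]: (45.67+30.07)/2 × 6 = 227.22
  [10→16]: (30.07+14.19)/2 × 6 = 132.78
  Sum = 482.93 mg/L·h
Tail: C_last/k_e = 14.19/0.14 = 101.357
AUC_0→∞ (buccal film) = 482.93 + 101.357 = 584.287 mg/L·h
F = (AUC_ev/D_ev)/(AUC_iv/D_iv) = (584.287/80)/(505/20) = 7.3035875/25.25 = 0.2893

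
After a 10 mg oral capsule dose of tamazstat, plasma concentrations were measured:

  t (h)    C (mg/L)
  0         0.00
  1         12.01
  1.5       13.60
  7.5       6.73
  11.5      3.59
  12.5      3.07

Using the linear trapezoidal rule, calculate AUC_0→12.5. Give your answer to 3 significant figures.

Trapezoidal AUC_0→12.5:
  [0→1]: (0.00+12.01)/2 × 1 = 6.005
  [1→1.5]: (12.01+13.60)/2 × 0.5 = 6.4025
  [1.5→7.5]: (13.60+6.73)/2 × 6 = 60.99
  [7.5→11.5]: (6.73+3.59)/2 × 4 = 20.64
  [11.5→12.5]: (3.59+3.07)/2 × 1 = 3.33
  Sum = 97.3675 mg/L·h

AUC = 97.4 mg/L·h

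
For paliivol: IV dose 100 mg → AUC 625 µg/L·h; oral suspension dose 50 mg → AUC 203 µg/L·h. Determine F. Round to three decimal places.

F = (AUC_ev / D_ev) / (AUC_iv / D_iv)
  = (203/50) / (625/100)
  = 4.06 / 6.25 = 0.6496

F = 0.650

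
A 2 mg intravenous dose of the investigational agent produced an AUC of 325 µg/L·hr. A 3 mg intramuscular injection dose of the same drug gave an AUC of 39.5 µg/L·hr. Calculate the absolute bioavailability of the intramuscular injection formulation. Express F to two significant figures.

F = 0.081

F = (AUC_ev / D_ev) / (AUC_iv / D_iv)
  = (39.5/3) / (325/2)
  = 13.1667 / 162.5 = 0.0810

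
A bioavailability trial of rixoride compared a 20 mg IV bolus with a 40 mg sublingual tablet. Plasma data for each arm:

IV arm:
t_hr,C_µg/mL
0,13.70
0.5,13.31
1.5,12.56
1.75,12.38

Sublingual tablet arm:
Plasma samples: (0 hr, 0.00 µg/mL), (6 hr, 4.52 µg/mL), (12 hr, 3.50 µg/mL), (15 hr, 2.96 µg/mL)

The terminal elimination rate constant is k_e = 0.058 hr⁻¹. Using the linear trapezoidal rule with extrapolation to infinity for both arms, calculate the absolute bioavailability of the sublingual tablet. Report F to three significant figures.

F = 0.208

Trapezoidal AUC_0→1.75 (IV):
  [0→0.5]: (13.70+13.31)/2 × 0.5 = 6.7525
  [0.5→1.5]: (13.31+12.56)/2 × 1 = 12.935
  [1.5→1.75]: (12.56+12.38)/2 × 0.25 = 3.1175
  Sum = 22.805 µg/mL·hr
IV tail: 12.38/0.058 = 213.448; AUC_iv,0→∞ = 22.805 + 213.448 = 236.253 µg/mL·hr
Trapezoidal AUC_0→15 (sublingual tablet):
  [0→6]: (0.00+4.52)/2 × 6 = 13.56
  [6→12]: (4.52+3.50)/2 × 6 = 24.06
  [12→15]: (3.50+2.96)/2 × 3 = 9.69
  Sum = 47.31 µg/mL·hr
sublingual tablet tail: 2.96/0.058 = 51.034; AUC_ev,0→∞ = 47.31 + 51.034 = 98.344 µg/mL·hr
F = (AUC_ev/D_ev)/(AUC_iv/D_iv) = (98.344/40)/(236.253/20) = 2.4586/11.81265 = 0.2081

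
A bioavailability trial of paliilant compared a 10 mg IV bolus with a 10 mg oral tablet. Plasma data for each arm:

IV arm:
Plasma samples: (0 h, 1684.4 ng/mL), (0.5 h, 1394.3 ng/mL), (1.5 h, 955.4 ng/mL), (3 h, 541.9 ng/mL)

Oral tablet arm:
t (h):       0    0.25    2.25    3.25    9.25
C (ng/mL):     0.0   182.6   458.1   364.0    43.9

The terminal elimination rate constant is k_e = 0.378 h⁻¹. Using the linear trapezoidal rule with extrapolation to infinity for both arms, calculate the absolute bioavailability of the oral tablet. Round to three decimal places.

F = 0.536

Trapezoidal AUC_0→3 (IV):
  [0→0.5]: (1684.4+1394.3)/2 × 0.5 = 769.675
  [0.5→1.5]: (1394.3+955.4)/2 × 1 = 1174.85
  [1.5→3]: (955.4+541.9)/2 × 1.5 = 1122.975
  Sum = 3067.5 ng/mL·h
IV tail: 541.9/0.378 = 1433.598; AUC_iv,0→∞ = 3067.5 + 1433.598 = 4501.098 ng/mL·h
Trapezoidal AUC_0→9.25 (oral tablet):
  [0→0.25]: (0.0+182.6)/2 × 0.25 = 22.825
  [0.25→2.25]: (182.6+458.1)/2 × 2 = 640.7
  [2.25→3.25]: (458.1+364.0)/2 × 1 = 411.05
  [3.25→9.25]: (364.0+43.9)/2 × 6 = 1223.7
  Sum = 2298.275 ng/mL·h
oral tablet tail: 43.9/0.378 = 116.138; AUC_ev,0→∞ = 2298.275 + 116.138 = 2414.413 ng/mL·h
F = (AUC_ev/D_ev)/(AUC_iv/D_iv) = (2414.413/10)/(4501.098/10) = 241.4413/450.1098 = 0.5364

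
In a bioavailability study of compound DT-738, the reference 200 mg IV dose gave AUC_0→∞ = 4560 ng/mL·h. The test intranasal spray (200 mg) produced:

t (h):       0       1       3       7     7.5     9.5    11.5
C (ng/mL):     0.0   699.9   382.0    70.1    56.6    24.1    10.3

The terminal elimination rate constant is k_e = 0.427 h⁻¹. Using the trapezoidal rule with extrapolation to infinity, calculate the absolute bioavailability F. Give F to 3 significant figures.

F = 0.550

Trapezoidal AUC_0→11.5 (intranasal spray):
  [0→1]: (0.0+699.9)/2 × 1 = 349.95
  [1→3]: (699.9+382.0)/2 × 2 = 1081.9
  [3→7]: (382.0+70.1)/2 × 4 = 904.2
  [7→7.5]: (70.1+56.6)/2 × 0.5 = 31.675
  [7.5→9.5]: (56.6+24.1)/2 × 2 = 80.7
  [9.5→11.5]: (24.1+10.3)/2 × 2 = 34.4
  Sum = 2482.825 ng/mL·h
Tail: C_last/k_e = 10.3/0.427 = 24.122
AUC_0→∞ (intranasal spray) = 2482.825 + 24.122 = 2506.947 ng/mL·h
F = (AUC_ev/D_ev)/(AUC_iv/D_iv) = (2506.947/200)/(4560/200) = 12.534735/22.8 = 0.5498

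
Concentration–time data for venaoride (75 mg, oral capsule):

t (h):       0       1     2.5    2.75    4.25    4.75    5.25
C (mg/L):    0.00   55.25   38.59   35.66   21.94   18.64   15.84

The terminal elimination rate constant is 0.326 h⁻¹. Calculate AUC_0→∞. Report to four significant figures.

Trapezoidal AUC_0→5.25:
  [0→1]: (0.00+55.25)/2 × 1 = 27.625
  [1→2.5]: (55.25+38.59)/2 × 1.5 = 70.38
  [2.5→2.75]: (38.59+35.66)/2 × 0.25 = 9.28125
  [2.75→4.25]: (35.66+21.94)/2 × 1.5 = 43.2
  [4.25→4.75]: (21.94+18.64)/2 × 0.5 = 10.145
  [4.75→5.25]: (18.64+15.84)/2 × 0.5 = 8.62
  Sum = 169.25125 mg/L·h
Extrapolated tail: C_last / k_e = 15.84 / 0.326 = 48.589
AUC_0→∞ = 169.25125 + 48.589 = 217.84025 mg/L·h

AUC = 217.8 mg/L·h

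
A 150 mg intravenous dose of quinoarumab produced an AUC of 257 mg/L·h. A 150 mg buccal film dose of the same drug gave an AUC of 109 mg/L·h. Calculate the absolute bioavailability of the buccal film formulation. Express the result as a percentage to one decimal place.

F = 42.4%

F = (AUC_ev / D_ev) / (AUC_iv / D_iv)
  = (109/150) / (257/150)
  = 0.726667 / 1.71333 = 0.4241
  = 42.41%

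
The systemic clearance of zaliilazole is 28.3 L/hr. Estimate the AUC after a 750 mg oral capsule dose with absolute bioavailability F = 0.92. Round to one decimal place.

AUC = 24.4 mg/L·hr

AUC_0→∞ = F × Dose / CL
        = 0.92 × 750 / 28.3 = 24.3816 mg/L·hr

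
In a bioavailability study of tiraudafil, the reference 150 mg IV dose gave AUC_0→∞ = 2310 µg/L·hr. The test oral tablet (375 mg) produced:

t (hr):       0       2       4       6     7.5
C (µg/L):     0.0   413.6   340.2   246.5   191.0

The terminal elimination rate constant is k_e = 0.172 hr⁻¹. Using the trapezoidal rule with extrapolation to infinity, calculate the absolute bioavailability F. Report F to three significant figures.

F = 0.553

Trapezoidal AUC_0→7.5 (oral tablet):
  [0→2]: (0.0+413.6)/2 × 2 = 413.6
  [2→4]: (413.6+340.2)/2 × 2 = 753.8
  [4→6]: (340.2+246.5)/2 × 2 = 586.7
  [6→7.5]: (246.5+191.0)/2 × 1.5 = 328.125
  Sum = 2082.225 µg/L·hr
Tail: C_last/k_e = 191.0/0.172 = 1110.465
AUC_0→∞ (oral tablet) = 2082.225 + 1110.465 = 3192.69 µg/L·hr
F = (AUC_ev/D_ev)/(AUC_iv/D_iv) = (3192.69/375)/(2310/150) = 8.51384/15.4 = 0.5528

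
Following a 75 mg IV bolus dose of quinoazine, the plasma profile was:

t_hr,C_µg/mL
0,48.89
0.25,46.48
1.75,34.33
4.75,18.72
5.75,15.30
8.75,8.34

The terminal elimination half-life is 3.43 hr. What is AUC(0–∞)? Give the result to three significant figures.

AUC = 246 µg/mL·hr

Trapezoidal AUC_0→8.75:
  [0→0.25]: (48.89+46.48)/2 × 0.25 = 11.92125
  [0.25→1.75]: (46.48+34.33)/2 × 1.5 = 60.6075
  [1.75→4.75]: (34.33+18.72)/2 × 3 = 79.575
  [4.75→5.75]: (18.72+15.30)/2 × 1 = 17.01
  [5.75→8.75]: (15.30+8.34)/2 × 3 = 35.46
  Sum = 204.57375 µg/mL·hr
k_e = ln2 / t½ = 0.693147 / 3.43 = 0.2021 hr^-1
Extrapolated tail: C_last / k_e = 8.34 / 0.2021 = 41.267
AUC_0→∞ = 204.57375 + 41.267 = 245.84075 µg/mL·hr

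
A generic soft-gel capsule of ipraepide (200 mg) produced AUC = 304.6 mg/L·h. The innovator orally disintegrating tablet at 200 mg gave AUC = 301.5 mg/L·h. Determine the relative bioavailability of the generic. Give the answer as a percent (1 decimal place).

F_rel = (AUC_test/D_test) / (AUC_ref/D_ref)
      = (304.6/200) / (301.5/200)
      = 1.523 / 1.5075 = 1.0103 = 101.03%

F_rel = 101.0%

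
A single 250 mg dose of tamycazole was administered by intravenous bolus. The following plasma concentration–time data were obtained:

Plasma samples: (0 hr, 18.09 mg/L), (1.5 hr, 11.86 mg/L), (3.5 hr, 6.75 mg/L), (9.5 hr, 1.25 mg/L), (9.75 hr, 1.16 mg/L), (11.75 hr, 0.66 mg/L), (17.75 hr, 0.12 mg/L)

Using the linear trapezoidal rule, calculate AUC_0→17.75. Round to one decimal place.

Trapezoidal AUC_0→17.75:
  [0→1.5]: (18.09+11.86)/2 × 1.5 = 22.4625
  [1.5→3.5]: (11.86+6.75)/2 × 2 = 18.61
  [3.5→9.5]: (6.75+1.25)/2 × 6 = 24.0
  [9.5→9.75]: (1.25+1.16)/2 × 0.25 = 0.30125
  [9.75→11.75]: (1.16+0.66)/2 × 2 = 1.82
  [11.75→17.75]: (0.66+0.12)/2 × 6 = 2.34
  Sum = 69.53375 mg/L·hr

AUC = 69.5 mg/L·hr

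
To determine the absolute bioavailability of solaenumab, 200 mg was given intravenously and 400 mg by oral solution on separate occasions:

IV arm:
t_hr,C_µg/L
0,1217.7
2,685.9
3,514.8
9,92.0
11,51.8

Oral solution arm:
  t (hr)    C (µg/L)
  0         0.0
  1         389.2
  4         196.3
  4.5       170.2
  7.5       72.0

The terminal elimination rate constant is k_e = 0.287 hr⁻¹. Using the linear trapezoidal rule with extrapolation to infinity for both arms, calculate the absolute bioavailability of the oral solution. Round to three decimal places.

Trapezoidal AUC_0→11 (IV):
  [0→2]: (1217.7+685.9)/2 × 2 = 1903.6
  [2→3]: (685.9+514.8)/2 × 1 = 600.35
  [3→9]: (514.8+92.0)/2 × 6 = 1820.4
  [9→11]: (92.0+51.8)/2 × 2 = 143.8
  Sum = 4468.15 µg/L·hr
IV tail: 51.8/0.287 = 180.488; AUC_iv,0→∞ = 4468.15 + 180.488 = 4648.638 µg/L·hr
Trapezoidal AUC_0→7.5 (oral solution):
  [0→1]: (0.0+389.2)/2 × 1 = 194.6
  [1→4]: (389.2+196.3)/2 × 3 = 878.25
  [4→4.5]: (196.3+170.2)/2 × 0.5 = 91.625
  [4.5→7.5]: (170.2+72.0)/2 × 3 = 363.3
  Sum = 1527.775 µg/L·hr
oral solution tail: 72.0/0.287 = 250.871; AUC_ev,0→∞ = 1527.775 + 250.871 = 1778.646 µg/L·hr
F = (AUC_ev/D_ev)/(AUC_iv/D_iv) = (1778.646/400)/(4648.638/200) = 4.446615/23.24319 = 0.1913

F = 0.191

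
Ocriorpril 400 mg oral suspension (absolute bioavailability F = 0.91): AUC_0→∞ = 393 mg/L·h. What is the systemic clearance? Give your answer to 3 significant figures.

CL = F × Dose / AUC_0→∞
   = 0.91 × 400 / 393 = 0.926209 L/h

CL = 0.926 L/h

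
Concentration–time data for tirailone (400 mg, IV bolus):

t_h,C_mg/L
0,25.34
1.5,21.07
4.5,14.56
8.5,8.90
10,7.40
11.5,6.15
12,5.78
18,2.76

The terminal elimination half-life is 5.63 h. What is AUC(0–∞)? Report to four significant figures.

Trapezoidal AUC_0→18:
  [0→1.5]: (25.34+21.07)/2 × 1.5 = 34.8075
  [1.5→4.5]: (21.07+14.56)/2 × 3 = 53.445
  [4.5→8.5]: (14.56+8.90)/2 × 4 = 46.92
  [8.5→10]: (8.90+7.40)/2 × 1.5 = 12.225
  [10→11.5]: (7.40+6.15)/2 × 1.5 = 10.1625
  [11.5→12]: (6.15+5.78)/2 × 0.5 = 2.9825
  [12→18]: (5.78+2.76)/2 × 6 = 25.62
  Sum = 186.1625 mg/L·h
k_e = ln2 / t½ = 0.693147 / 5.63 = 0.1231 h^-1
Extrapolated tail: C_last / k_e = 2.76 / 0.1231 = 22.421
AUC_0→∞ = 186.1625 + 22.421 = 208.5835 mg/L·h

AUC = 208.6 mg/L·h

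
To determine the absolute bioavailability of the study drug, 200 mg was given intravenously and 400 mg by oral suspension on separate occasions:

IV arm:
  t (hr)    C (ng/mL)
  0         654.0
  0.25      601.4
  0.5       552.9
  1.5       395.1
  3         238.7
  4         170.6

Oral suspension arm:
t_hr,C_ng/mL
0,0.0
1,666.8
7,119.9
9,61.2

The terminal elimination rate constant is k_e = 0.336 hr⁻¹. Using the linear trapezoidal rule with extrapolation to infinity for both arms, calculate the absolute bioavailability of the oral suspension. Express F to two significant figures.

Trapezoidal AUC_0→4 (IV):
  [0→0.25]: (654.0+601.4)/2 × 0.25 = 156.925
  [0.25→0.5]: (601.4+552.9)/2 × 0.25 = 144.2875
  [0.5→1.5]: (552.9+395.1)/2 × 1 = 474.0
  [1.5→3]: (395.1+238.7)/2 × 1.5 = 475.35
  [3→4]: (238.7+170.6)/2 × 1 = 204.65
  Sum = 1455.2125 ng/mL·hr
IV tail: 170.6/0.336 = 507.738; AUC_iv,0→∞ = 1455.2125 + 507.738 = 1962.9505 ng/mL·hr
Trapezoidal AUC_0→9 (oral suspension):
  [0→1]: (0.0+666.8)/2 × 1 = 333.4
  [1→7]: (666.8+119.9)/2 × 6 = 2360.1
  [7→9]: (119.9+61.2)/2 × 2 = 181.1
  Sum = 2874.6 ng/mL·hr
oral suspension tail: 61.2/0.336 = 182.143; AUC_ev,0→∞ = 2874.6 + 182.143 = 3056.743 ng/mL·hr
F = (AUC_ev/D_ev)/(AUC_iv/D_iv) = (3056.743/400)/(1962.9505/200) = 7.6418575/9.8147525 = 0.7786

F = 0.78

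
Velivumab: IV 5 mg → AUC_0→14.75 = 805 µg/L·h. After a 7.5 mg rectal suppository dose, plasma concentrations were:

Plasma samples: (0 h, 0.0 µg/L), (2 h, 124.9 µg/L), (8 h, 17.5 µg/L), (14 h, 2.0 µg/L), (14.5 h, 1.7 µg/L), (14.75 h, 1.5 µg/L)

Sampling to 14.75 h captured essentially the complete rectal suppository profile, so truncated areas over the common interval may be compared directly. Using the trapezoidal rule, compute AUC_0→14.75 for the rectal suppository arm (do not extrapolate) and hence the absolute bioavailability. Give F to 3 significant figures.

F = 0.507

Trapezoidal AUC_0→14.75 (rectal suppository):
  [0→2]: (0.0+124.9)/2 × 2 = 124.9
  [2→8]: (124.9+17.5)/2 × 6 = 427.2
  [8→14]: (17.5+2.0)/2 × 6 = 58.5
  [14→14.5]: (2.0+1.7)/2 × 0.5 = 0.925
  [14.5→14.75]: (1.7+1.5)/2 × 0.25 = 0.4
  Sum = 611.925 µg/L·h
F = (AUC_ev/D_ev)/(AUC_iv/D_iv) = (611.925/7.5)/(805/5) = 81.59/161 = 0.5068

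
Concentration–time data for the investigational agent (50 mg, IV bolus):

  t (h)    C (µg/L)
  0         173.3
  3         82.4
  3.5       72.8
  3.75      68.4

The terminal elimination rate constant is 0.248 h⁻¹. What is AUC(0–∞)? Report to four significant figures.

Trapezoidal AUC_0→3.75:
  [0→3]: (173.3+82.4)/2 × 3 = 383.55
  [3→3.5]: (82.4+72.8)/2 × 0.5 = 38.8
  [3.5→3.75]: (72.8+68.4)/2 × 0.25 = 17.65
  Sum = 440.0 µg/L·h
Extrapolated tail: C_last / k_e = 68.4 / 0.248 = 275.806
AUC_0→∞ = 440.0 + 275.806 = 715.806 µg/L·h

AUC = 715.8 µg/L·h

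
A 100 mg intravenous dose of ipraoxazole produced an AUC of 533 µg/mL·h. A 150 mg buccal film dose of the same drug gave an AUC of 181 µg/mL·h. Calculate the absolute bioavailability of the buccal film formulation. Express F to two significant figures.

F = 0.23

F = (AUC_ev / D_ev) / (AUC_iv / D_iv)
  = (181/150) / (533/100)
  = 1.20667 / 5.33 = 0.2264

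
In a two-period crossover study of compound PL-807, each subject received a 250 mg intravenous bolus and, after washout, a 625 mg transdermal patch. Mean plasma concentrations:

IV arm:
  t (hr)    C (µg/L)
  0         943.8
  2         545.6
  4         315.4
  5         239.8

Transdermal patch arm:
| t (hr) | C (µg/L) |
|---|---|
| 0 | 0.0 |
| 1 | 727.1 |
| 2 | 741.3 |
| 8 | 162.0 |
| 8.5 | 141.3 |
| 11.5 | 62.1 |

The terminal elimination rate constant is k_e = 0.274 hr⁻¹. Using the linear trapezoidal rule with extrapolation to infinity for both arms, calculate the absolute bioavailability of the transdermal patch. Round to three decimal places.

Trapezoidal AUC_0→5 (IV):
  [0→2]: (943.8+545.6)/2 × 2 = 1489.4
  [2→4]: (545.6+315.4)/2 × 2 = 861.0
  [4→5]: (315.4+239.8)/2 × 1 = 277.6
  Sum = 2628.0 µg/L·hr
IV tail: 239.8/0.274 = 875.182; AUC_iv,0→∞ = 2628.0 + 875.182 = 3503.182 µg/L·hr
Trapezoidal AUC_0→11.5 (transdermal patch):
  [0→1]: (0.0+727.1)/2 × 1 = 363.55
  [1→2]: (727.1+741.3)/2 × 1 = 734.2
  [2→8]: (741.3+162.0)/2 × 6 = 2709.9
  [8→8.5]: (162.0+141.3)/2 × 0.5 = 75.825
  [8.5→11.5]: (141.3+62.1)/2 × 3 = 305.1
  Sum = 4188.575 µg/L·hr
transdermal patch tail: 62.1/0.274 = 226.642; AUC_ev,0→∞ = 4188.575 + 226.642 = 4415.217 µg/L·hr
F = (AUC_ev/D_ev)/(AUC_iv/D_iv) = (4415.217/625)/(3503.182/250) = 7.0643472/14.012728 = 0.5041

F = 0.504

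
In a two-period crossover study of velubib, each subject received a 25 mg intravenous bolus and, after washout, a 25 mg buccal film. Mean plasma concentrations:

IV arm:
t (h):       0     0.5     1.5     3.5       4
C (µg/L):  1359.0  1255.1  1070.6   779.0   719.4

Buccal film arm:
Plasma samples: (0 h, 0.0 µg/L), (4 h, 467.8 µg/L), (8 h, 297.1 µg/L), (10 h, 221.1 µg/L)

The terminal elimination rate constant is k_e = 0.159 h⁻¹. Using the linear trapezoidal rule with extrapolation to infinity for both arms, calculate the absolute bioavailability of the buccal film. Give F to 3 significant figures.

Trapezoidal AUC_0→4 (IV):
  [0→0.5]: (1359.0+1255.1)/2 × 0.5 = 653.525
  [0.5→1.5]: (1255.1+1070.6)/2 × 1 = 1162.85
  [1.5→3.5]: (1070.6+779.0)/2 × 2 = 1849.6
  [3.5→4]: (779.0+719.4)/2 × 0.5 = 374.6
  Sum = 4040.575 µg/L·h
IV tail: 719.4/0.159 = 4524.528; AUC_iv,0→∞ = 4040.575 + 4524.528 = 8565.103 µg/L·h
Trapezoidal AUC_0→10 (buccal film):
  [0→4]: (0.0+467.8)/2 × 4 = 935.6
  [4→8]: (467.8+297.1)/2 × 4 = 1529.8
  [8→10]: (297.1+221.1)/2 × 2 = 518.2
  Sum = 2983.6 µg/L·h
buccal film tail: 221.1/0.159 = 1390.566; AUC_ev,0→∞ = 2983.6 + 1390.566 = 4374.166 µg/L·h
F = (AUC_ev/D_ev)/(AUC_iv/D_iv) = (4374.166/25)/(8565.103/25) = 174.96664/342.60412 = 0.5107

F = 0.511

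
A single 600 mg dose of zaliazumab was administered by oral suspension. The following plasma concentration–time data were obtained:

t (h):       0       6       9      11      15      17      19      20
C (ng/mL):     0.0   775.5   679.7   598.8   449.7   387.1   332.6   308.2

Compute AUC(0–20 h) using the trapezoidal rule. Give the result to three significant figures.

Trapezoidal AUC_0→20:
  [0→6]: (0.0+775.5)/2 × 6 = 2326.5
  [6→9]: (775.5+679.7)/2 × 3 = 2182.8
  [9→11]: (679.7+598.8)/2 × 2 = 1278.5
  [11→15]: (598.8+449.7)/2 × 4 = 2097.0
  [15→17]: (449.7+387.1)/2 × 2 = 836.8
  [17→19]: (387.1+332.6)/2 × 2 = 719.7
  [19→20]: (332.6+308.2)/2 × 1 = 320.4
  Sum = 9761.7 ng/mL·h

AUC = 9760 ng/mL·h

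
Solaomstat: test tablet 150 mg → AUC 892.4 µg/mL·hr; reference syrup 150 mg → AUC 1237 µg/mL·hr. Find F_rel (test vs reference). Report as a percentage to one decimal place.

F_rel = 72.1%

F_rel = (AUC_test/D_test) / (AUC_ref/D_ref)
      = (892.4/150) / (1237/150)
      = 5.94933 / 8.24667 = 0.7214 = 72.14%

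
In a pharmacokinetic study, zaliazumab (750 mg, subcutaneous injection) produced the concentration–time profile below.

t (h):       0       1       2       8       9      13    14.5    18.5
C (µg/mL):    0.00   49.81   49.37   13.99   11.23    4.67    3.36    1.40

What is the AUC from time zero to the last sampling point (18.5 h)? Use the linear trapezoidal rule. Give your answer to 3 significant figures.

AUC = 325 µg/mL·h

Trapezoidal AUC_0→18.5:
  [0→1]: (0.00+49.81)/2 × 1 = 24.905
  [1→2]: (49.81+49.37)/2 × 1 = 49.59
  [2→8]: (49.37+13.99)/2 × 6 = 190.08
  [8→9]: (13.99+11.23)/2 × 1 = 12.61
  [9→13]: (11.23+4.67)/2 × 4 = 31.8
  [13→14.5]: (4.67+3.36)/2 × 1.5 = 6.0225
  [14.5→18.5]: (3.36+1.40)/2 × 4 = 9.52
  Sum = 324.5275 µg/mL·h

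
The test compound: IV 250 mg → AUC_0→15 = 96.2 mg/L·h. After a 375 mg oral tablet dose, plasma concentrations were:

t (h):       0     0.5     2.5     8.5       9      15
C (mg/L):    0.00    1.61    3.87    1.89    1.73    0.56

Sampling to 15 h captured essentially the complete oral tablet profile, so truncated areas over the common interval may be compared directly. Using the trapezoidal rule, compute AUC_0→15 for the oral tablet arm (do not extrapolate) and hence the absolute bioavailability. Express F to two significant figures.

F = 0.21

Trapezoidal AUC_0→15 (oral tablet):
  [0→0.5]: (0.00+1.61)/2 × 0.5 = 0.4025
  [0.5→2.5]: (1.61+3.87)/2 × 2 = 5.48
  [2.5→8.5]: (3.87+1.89)/2 × 6 = 17.28
  [8.5→9]: (1.89+1.73)/2 × 0.5 = 0.905
  [9→15]: (1.73+0.56)/2 × 6 = 6.87
  Sum = 30.9375 mg/L·h
F = (AUC_ev/D_ev)/(AUC_iv/D_iv) = (30.9375/375)/(96.2/250) = 0.0825/0.3848 = 0.2144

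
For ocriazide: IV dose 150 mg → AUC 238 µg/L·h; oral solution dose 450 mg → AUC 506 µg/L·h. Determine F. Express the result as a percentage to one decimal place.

F = 70.9%

F = (AUC_ev / D_ev) / (AUC_iv / D_iv)
  = (506/450) / (238/150)
  = 1.12444 / 1.58667 = 0.7087
  = 70.87%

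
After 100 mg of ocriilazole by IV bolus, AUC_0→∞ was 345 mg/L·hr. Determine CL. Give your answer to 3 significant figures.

CL = 0.290 L/hr

CL = Dose_iv / AUC_0→∞
   = 100 / 345 = 0.289855 L/hr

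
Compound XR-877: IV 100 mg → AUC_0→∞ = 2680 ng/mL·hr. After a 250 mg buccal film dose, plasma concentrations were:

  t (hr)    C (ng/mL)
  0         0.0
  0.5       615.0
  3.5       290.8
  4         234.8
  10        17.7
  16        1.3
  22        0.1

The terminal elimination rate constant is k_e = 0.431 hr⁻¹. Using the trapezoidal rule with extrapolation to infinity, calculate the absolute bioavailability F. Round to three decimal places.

F = 0.368

Trapezoidal AUC_0→22 (buccal film):
  [0→0.5]: (0.0+615.0)/2 × 0.5 = 153.75
  [0.5→3.5]: (615.0+290.8)/2 × 3 = 1358.7
  [3.5→4]: (290.8+234.8)/2 × 0.5 = 131.4
  [4→10]: (234.8+17.7)/2 × 6 = 757.5
  [10→16]: (17.7+1.3)/2 × 6 = 57.0
  [16→22]: (1.3+0.1)/2 × 6 = 4.2
  Sum = 2462.55 ng/mL·hr
Tail: C_last/k_e = 0.1/0.431 = 0.232
AUC_0→∞ (buccal film) = 2462.55 + 0.232 = 2462.782 ng/mL·hr
F = (AUC_ev/D_ev)/(AUC_iv/D_iv) = (2462.782/250)/(2680/100) = 9.851128/26.8 = 0.3676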